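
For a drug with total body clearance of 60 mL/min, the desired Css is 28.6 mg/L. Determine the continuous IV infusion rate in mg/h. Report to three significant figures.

CL = 60 mL/min × 60/1000 = 3.600 L/h
Infusion rate = CL · Css = 3.600 L/h × 28.6 mg/L = 103.0 mg/h

103 mg/h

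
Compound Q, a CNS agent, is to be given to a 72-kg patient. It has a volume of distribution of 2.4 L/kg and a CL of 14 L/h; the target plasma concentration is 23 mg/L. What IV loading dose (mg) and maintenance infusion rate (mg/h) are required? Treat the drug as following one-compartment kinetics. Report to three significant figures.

Vd = 2.4 L/kg × 72 kg = 172.8 L
Loading: fill Vd to C_target → 172.8 L × 23 mg/L = 3974 mg
Maintenance: replace elimination → rate = CL × Css = 14.00 × 23 = 322.0 mg/h

(a) 3970 mg; (b) 322 mg/h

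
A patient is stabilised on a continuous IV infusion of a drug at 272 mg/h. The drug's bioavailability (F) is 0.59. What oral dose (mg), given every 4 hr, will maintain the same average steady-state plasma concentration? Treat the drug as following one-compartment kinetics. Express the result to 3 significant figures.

To maintain the same Css, the systemic dosing rate must be unchanged: F·D/τ = infusion rate.
D = rate × τ / F = 272 × 4 / 0.59 = 1844 mg

1840 mg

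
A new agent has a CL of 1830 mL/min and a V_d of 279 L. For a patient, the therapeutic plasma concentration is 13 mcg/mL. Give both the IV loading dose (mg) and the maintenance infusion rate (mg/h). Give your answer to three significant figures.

(a) 3630 mg; (b) 1430 mg/h

LD = Vd · C_target = 279.0 × 13 = 3627 mg
Convert clearance: 1830 mL/min × 60 min/h ÷ 1000 mL/L = 109.8 L/h
Maintenance infusion rate = CL × Css = 109.8 × 13 = 1427 mg/h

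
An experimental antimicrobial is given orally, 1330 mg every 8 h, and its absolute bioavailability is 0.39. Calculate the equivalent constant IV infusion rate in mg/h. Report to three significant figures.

Equivalent systemic input: infusion rate = F·D/τ.
Rate = 0.39 × 1330 / 8 = 64.84 mg/h

64.8 mg/h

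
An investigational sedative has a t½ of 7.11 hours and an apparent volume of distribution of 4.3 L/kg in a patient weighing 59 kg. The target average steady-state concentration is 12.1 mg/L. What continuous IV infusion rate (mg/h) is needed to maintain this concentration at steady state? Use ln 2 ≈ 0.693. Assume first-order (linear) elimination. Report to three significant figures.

299 mg/h

Vd(total) = 59 kg × 4.3 L/kg = 253.7 L
CL = ln 2 · Vd / t½ = 0.693 × 253.7 / 7.11 = 24.73 L/h
Infusion rate = CL × Css = 24.73 × 12.1 = 299.2 mg/h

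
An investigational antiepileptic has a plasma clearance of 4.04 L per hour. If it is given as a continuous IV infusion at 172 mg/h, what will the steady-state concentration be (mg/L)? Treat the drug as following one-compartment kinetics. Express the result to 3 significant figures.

Css = rate / CL = 172 / 4.040 = 42.57 mg/L

42.6 mg/L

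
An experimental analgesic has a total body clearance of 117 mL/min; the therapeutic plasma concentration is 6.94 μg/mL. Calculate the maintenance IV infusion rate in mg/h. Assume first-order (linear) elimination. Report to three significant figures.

CL = 117 mL/min × 60/1000 = 7.020 L/h
Infusion rate = CL · Css = 7.020 L/h × 6.94 mg/L = 48.72 mg/h

48.7 mg/h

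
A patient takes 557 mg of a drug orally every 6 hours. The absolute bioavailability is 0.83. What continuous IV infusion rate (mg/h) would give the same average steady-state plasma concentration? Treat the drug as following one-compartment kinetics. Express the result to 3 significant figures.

77.1 mg/h

Equivalent systemic input: infusion rate = F·D/τ.
Rate = 0.83 × 557 / 6 = 77.05 mg/h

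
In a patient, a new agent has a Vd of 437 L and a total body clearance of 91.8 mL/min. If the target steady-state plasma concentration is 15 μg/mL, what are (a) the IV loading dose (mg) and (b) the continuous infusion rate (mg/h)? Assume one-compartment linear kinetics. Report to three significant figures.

(a) 6560 mg; (b) 82.6 mg/h

LD = Vd · C_target = 437.0 × 15 = 6555 mg
Convert clearance: 91.8 mL/min × 60 min/h ÷ 1000 mL/L = 5.508 L/h
Infusion rate = 5.508 L/h × 15 mg/L = 82.62 mg/h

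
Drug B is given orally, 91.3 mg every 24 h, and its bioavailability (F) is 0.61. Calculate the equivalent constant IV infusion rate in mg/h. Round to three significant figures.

2.32 mg/h

Equivalent systemic input: infusion rate = F·D/τ.
Rate = 0.61 × 91.3 / 24 = 2.321 mg/h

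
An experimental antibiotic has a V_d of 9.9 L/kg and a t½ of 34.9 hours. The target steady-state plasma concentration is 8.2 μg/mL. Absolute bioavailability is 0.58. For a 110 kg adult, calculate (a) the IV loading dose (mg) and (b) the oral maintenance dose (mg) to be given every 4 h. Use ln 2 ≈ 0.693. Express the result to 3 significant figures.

Vd(total) = 110 kg × 9.9 L/kg = 1089 L
LD = Vd × C = 1089 × 8.2 = 8930 mg
CL = 0.693 × Vd / t½ = 0.693 × 1089 / 34.9 = 21.62 L/h
D = CL × Css × τ / F = 21.62 × 8.2 × 4 / 0.58 = 1223 mg

(a) 8930 mg; (b) 1220 mg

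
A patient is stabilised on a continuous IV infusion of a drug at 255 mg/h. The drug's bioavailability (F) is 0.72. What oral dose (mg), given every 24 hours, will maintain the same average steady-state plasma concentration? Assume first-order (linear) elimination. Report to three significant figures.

8500 mg

To maintain the same Css, the systemic dosing rate must be unchanged: F·D/τ = infusion rate.
D = rate × τ / F = 255 × 24 / 0.72 = 8500 mg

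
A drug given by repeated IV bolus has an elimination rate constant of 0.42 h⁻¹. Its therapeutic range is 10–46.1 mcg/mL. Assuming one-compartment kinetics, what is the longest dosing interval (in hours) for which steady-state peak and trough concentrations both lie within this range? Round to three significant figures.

Between IV bolus doses, concentration decays as C = C₀·e^(−kτ), so C_peak/C_trough = e^(kτ).
τ_max = ln(C_peak/C_trough) / k = ln(46.1/10) / 0.4200 = 1.528 / 0.4200 = 3.638 h

3.64 h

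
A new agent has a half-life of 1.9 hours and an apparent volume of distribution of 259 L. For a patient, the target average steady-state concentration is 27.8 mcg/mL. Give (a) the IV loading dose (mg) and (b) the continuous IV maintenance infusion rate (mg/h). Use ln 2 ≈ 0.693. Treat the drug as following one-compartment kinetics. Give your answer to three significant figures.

LD = Vd × C = 259.0 × 27.8 = 7200 mg
CL = 0.693 × Vd / t½ = 0.693 × 259.0 / 1.9 = 94.47 L/h
Infusion rate = CL × Css = 94.47 × 27.8 = 2626 mg/h

(a) 7200 mg; (b) 2630 mg/h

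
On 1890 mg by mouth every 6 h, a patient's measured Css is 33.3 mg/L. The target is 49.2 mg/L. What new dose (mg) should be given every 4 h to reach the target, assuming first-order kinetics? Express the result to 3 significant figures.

For first-order elimination, Css ∝ F·D/(CL·τ); F and CL are unchanged, so Css ∝ D/τ.
D₂ = D₁ × (Css,target / Css,current) × (τ₂/τ₁) = 1890 × (49.2/33.3) × (4/6) = 1862 mg

1860 mg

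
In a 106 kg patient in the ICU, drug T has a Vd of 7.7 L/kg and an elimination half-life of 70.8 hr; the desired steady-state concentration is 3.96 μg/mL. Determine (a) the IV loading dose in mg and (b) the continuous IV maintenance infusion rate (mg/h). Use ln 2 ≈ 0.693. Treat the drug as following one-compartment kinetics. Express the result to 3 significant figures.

Total Vd = 7.7 × 106 = 816.2 L
LD = Vd × C = 816.2 × 3.96 = 3232 mg
CL = 0.693 × Vd / t½ = 0.693 × 816.2 / 70.8 = 7.989 L/h
Infusion rate = CL × Css = 7.989 × 3.96 = 31.64 mg/h

(a) 3230 mg; (b) 31.6 mg/h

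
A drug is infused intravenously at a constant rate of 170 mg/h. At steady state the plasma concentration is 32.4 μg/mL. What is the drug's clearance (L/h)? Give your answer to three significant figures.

At steady state, infusion rate = CL × Css, so CL = rate / Css.
CL = 170 / 32.4 = 5.247 L/h

5.25 L/h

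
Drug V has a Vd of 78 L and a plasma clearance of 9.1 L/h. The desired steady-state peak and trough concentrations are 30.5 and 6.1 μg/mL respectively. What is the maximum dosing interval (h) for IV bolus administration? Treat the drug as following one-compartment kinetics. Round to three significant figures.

k = CL / Vd = 9.100 / 78.00 = 0.1167 h⁻¹
Between IV bolus doses, concentration decays as C = C₀·e^(−kτ), so C_peak/C_trough = e^(kτ).
τ_max = ln(C_peak/C_trough) / k = ln(30.5/6.1) / 0.1167 = 1.609 / 0.1167 = 13.79 h

13.8 h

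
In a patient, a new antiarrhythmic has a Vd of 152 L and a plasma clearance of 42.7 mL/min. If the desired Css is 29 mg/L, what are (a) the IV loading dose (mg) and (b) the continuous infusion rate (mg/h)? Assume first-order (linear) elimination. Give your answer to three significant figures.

(a) 4410 mg; (b) 74.3 mg/h

Loading: fill Vd to C_target → 152.0 L × 29 mg/L = 4408 mg
CL = 42.7 mL/min = 42.7 × 0.06 = 2.562 L/h
Infusion rate = 2.562 L/h × 29 mg/L = 74.30 mg/h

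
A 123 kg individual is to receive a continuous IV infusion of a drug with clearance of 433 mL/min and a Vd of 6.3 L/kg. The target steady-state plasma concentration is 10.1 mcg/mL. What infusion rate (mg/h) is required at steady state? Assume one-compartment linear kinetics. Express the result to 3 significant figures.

CL = 433 mL/min × 60/1000 = 25.98 L/h
R₀ = 25.98 × 10.1 = 262.4 mg/h

262 mg/h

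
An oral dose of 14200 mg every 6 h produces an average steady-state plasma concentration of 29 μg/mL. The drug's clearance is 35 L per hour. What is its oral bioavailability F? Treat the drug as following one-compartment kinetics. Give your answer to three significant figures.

F·D/τ = CL·Css at steady state → F = CL·Css·τ / D.
F = 35 × 29 × 6 / 14200 = 0.429

0.429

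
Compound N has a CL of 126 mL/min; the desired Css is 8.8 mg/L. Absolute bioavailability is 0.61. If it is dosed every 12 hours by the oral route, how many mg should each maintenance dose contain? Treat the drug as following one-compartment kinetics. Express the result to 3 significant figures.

CL = 126 mL/min × 60/1000 = 7.560 L/h
D = CL × Css × τ / F = 7.560 × 8.8 × 12 / 0.61 = 1309 mg

1310 mg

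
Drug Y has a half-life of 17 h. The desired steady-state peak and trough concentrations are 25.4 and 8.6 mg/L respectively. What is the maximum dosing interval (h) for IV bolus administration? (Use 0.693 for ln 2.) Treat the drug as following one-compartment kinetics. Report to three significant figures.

26.6 h

k = 0.693 / t½ = 0.693 / 17 = 0.04076 h⁻¹
Between IV bolus doses, concentration decays as C = C₀·e^(−kτ), so C_peak/C_trough = e^(kτ).
τ_max = ln(C_peak/C_trough) / k = ln(25.4/8.6) / 0.04076 = 1.083 / 0.04076 = 26.57 h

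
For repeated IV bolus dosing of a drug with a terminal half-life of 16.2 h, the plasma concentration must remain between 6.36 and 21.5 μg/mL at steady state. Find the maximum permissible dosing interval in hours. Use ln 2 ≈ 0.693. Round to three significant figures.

k = 0.693 / t½ = 0.693 / 16.2 = 0.04278 h⁻¹
Between IV bolus doses, concentration decays as C = C₀·e^(−kτ), so C_peak/C_trough = e^(kτ).
τ_max = ln(C_peak/C_trough) / k = ln(21.5/6.36) / 0.04278 = 1.218 / 0.04278 = 28.47 h

28.5 h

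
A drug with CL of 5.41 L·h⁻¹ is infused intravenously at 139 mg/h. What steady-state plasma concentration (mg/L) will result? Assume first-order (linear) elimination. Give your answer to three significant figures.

25.7 mg/L

Css = rate / CL = 139 / 5.410 = 25.69 mg/L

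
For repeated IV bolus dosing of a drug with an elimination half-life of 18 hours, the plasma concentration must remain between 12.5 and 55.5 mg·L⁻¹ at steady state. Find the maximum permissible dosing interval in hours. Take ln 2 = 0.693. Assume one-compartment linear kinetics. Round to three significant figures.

k = 0.693 / t½ = 0.693 / 18 = 0.03850 h⁻¹
Between IV bolus doses, concentration decays as C = C₀·e^(−kτ), so C_peak/C_trough = e^(kτ).
τ_max = ln(C_peak/C_trough) / k = ln(55.5/12.5) / 0.03850 = 1.491 / 0.03850 = 38.73 h

38.7 h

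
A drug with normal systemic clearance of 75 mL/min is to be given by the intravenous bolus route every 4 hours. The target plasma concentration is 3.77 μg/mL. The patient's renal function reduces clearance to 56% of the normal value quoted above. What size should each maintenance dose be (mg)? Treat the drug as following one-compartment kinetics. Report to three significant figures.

Convert clearance: 75 mL/min × 60 min/h ÷ 1000 mL/L = 4.500 L/h
Patient clearance = 0.56 × 4.500 = 2.520 L/h
At steady state, dose per interval replaces the amount cleared in that interval: D/τ = CL·Css.
D = CL × Css × τ = 2.520 × 3.77 × 4 = 38.00 mg

38.0 mg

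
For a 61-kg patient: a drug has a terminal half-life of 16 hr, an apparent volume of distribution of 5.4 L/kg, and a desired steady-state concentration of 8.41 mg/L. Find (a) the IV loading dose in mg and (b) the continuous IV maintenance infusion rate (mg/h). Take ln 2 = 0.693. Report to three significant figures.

(a) 2770 mg; (b) 120 mg/h

Vd = 5.4 L/kg × 61 kg = 329.4 L
LD = Vd × C = 329.4 × 8.41 = 2770 mg
CL = 0.693 × Vd / t½ = 0.693 × 329.4 / 16 = 14.27 L/h
Infusion rate = CL × Css = 14.27 × 8.41 = 120.0 mg/h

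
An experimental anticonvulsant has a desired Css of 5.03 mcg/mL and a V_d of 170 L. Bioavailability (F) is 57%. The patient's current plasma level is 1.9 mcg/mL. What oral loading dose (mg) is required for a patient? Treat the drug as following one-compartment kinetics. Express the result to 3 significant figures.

Concentration deficit ΔC = 5.03 − 1.9 = 3.130 mg/L
LD = Vd × ΔC / F = 170.0 × 3.130 / 0.57 = 933.5 mg

934 mg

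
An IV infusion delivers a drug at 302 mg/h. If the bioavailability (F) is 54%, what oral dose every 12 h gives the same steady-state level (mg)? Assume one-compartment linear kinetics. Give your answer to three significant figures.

6710 mg

To maintain the same Css, the systemic dosing rate must be unchanged: F·D/τ = infusion rate.
D = rate × τ / F = 302 × 12 / 0.54 = 6711 mg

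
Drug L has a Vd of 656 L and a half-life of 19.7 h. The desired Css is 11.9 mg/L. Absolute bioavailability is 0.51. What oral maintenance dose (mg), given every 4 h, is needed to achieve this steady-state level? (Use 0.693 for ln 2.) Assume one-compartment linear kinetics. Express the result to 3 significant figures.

CL = 0.693 × Vd / t½ = 0.693 × 656.0 / 19.7 = 23.08 L/h
D = CL × Css × τ / F = 23.08 × 11.9 × 4 / 0.51 = 2154 mg

2150 mg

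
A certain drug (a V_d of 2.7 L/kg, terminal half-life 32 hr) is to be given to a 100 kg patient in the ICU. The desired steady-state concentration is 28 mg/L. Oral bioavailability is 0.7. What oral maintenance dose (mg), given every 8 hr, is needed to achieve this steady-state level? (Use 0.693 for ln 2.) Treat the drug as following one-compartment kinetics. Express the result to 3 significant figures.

1870 mg

Vd = 2.7 L/kg × 100 kg = 270.0 L
CL = ln 2 · Vd / t½ = 0.693 × 270.0 / 32 = 5.847 L/h
D = CL × Css × τ / F = 5.847 × 28 × 8 / 0.7 = 1871 mg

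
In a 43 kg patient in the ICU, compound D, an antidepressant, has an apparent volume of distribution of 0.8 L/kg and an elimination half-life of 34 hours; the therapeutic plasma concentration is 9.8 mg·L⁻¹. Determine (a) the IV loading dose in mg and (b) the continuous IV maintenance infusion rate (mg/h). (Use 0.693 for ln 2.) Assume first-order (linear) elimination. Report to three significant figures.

Total Vd = 0.8 × 43 = 34.40 L
LD = Vd × C = 34.40 × 9.8 = 337.1 mg
CL = 0.693 × Vd / t½ = 0.693 × 34.40 / 34 = 0.7012 L/h
Infusion rate = CL × Css = 0.7012 × 9.8 = 6.872 mg/h

(a) 337 mg; (b) 6.87 mg/h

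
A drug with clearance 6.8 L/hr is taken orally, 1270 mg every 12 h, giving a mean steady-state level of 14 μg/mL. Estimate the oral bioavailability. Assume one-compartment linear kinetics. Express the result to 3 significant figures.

0.900

F·D/τ = CL·Css at steady state → F = CL·Css·τ / D.
F = 6.8 × 14 × 12 / 1270 = 0.900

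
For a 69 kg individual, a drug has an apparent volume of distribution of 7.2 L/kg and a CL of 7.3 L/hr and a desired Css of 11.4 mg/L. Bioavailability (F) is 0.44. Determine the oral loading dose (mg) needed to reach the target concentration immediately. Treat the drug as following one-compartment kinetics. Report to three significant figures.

Vd(total) = 69 kg × 7.2 L/kg = 496.8 L
The loading dose fills Vd to the target concentration; clearance is irrelevant here.
LD = Vd × C / F = 496.8 × 11.40 / 0.44 = 12870 mg

12900 mg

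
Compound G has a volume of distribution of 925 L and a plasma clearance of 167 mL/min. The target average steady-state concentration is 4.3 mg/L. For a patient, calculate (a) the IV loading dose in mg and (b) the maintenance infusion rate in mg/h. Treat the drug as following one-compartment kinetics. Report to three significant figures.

Loading dose = Vd × C = 925.0 × 4.3 = 3978 mg
Convert clearance: 167 mL/min × 60 min/h ÷ 1000 mL/L = 10.02 L/h
Maintenance infusion rate = CL × Css = 10.02 × 4.3 = 43.09 mg/h

(a) 3980 mg; (b) 43.1 mg/h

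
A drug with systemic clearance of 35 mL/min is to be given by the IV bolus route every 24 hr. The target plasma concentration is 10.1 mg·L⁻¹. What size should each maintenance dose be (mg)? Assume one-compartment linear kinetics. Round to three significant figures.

CL = 35 mL/min × 60/1000 = 2.100 L/h
At steady state, dose per interval replaces the amount cleared in that interval: D/τ = CL·Css.
D = CL × Css × τ = 2.100 × 10.1 × 24 = 509.0 mg

509 mg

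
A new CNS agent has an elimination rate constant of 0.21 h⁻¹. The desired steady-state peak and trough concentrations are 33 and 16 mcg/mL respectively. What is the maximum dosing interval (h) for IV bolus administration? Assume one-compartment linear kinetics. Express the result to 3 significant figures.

Between IV bolus doses, concentration decays as C = C₀·e^(−kτ), so C_peak/C_trough = e^(kτ).
τ_max = ln(C_peak/C_trough) / k = ln(33/16) / 0.2100 = 0.7239 / 0.2100 = 3.447 h

3.45 h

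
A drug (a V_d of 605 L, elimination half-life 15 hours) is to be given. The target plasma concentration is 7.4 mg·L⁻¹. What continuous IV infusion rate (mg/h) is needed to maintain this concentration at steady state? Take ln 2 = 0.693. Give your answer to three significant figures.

CL = 0.693 × Vd / t½ = 0.693 × 605.0 / 15 = 27.95 L/h
Infusion rate = CL × Css = 27.95 × 7.4 = 206.8 mg/h

207 mg/h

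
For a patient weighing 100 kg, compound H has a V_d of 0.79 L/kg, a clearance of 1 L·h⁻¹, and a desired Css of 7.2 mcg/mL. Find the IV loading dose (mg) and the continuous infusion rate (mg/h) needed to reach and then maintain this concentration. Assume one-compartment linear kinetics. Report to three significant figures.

Vd = 0.79 L/kg × 100 kg = 79.00 L
Loading: fill Vd to C_target → 79.00 L × 7.2 mg/L = 568.8 mg
Maintenance infusion rate = CL × Css = 1.000 × 7.2 = 7.200 mg/h

(a) 569 mg; (b) 7.20 mg/h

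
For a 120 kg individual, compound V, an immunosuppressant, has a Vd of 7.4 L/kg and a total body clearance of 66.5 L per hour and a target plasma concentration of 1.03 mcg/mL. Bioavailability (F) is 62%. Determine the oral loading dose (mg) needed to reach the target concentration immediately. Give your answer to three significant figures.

Vd(total) = 120 kg × 7.4 L/kg = 888.0 L
LD = Vd × C / F = 888.0 × 1.030 / 0.62 = 1475 mg

1480 mg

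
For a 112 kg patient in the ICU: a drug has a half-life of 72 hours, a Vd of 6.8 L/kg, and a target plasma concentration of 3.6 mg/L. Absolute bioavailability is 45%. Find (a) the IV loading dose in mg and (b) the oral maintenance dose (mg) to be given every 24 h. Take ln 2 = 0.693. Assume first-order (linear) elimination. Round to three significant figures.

Vd = 6.8 L/kg × 112 kg = 761.6 L
LD = Vd × C = 761.6 × 3.6 = 2742 mg
CL = 0.693 × Vd / t½ = 0.693 × 761.6 / 72 = 7.330 L/h
D = CL × Css × τ / F = 7.330 × 3.6 × 24 / 0.45 = 1407 mg

(a) 2740 mg; (b) 1410 mg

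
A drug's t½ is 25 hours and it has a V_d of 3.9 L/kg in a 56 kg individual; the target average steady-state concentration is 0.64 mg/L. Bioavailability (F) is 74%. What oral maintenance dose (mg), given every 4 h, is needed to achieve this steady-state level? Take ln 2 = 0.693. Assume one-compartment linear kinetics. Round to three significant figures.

Vd(total) = 56 kg × 3.9 L/kg = 218.4 L
CL = 0.693 × Vd / t½ = 0.693 × 218.4 / 25 = 6.054 L/h
D = CL × Css × τ / F = 6.054 × 0.64 × 4 / 0.74 = 20.94 mg

20.9 mg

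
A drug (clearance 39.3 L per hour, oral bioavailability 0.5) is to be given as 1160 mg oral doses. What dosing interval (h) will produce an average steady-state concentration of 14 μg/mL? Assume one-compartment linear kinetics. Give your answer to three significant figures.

1.05 h

F·D/τ = CL·Css → τ = F·D / (CL·Css).
τ = 0.5 × 1160 / (39.3 × 14) = 1.054 h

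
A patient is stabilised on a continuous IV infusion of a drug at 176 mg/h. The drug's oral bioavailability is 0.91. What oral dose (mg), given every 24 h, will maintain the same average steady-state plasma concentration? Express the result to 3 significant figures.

4640 mg

To maintain the same Css, the systemic dosing rate must be unchanged: F·D/τ = infusion rate.
D = rate × τ / F = 176 × 24 / 0.91 = 4642 mg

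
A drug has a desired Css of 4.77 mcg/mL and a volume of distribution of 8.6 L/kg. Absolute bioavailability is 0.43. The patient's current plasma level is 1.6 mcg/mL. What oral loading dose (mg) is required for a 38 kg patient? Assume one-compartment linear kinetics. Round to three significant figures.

2410 mg

Total Vd = 8.6 × 38 = 326.8 L
The loading dose fills Vd to the target concentration.
Concentration deficit ΔC = 4.77 − 1.6 = 3.170 mg/L
LD = Vd × ΔC / F = 326.8 × 3.170 / 0.43 = 2409 mg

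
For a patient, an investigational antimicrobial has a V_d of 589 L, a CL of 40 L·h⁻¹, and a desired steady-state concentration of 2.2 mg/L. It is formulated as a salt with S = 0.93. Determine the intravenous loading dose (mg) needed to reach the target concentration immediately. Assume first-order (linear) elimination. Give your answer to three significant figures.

LD is governed by Vd — clearance does not enter the loading-dose calculation.
LD = Vd × C / S = 589.0 × 2.200 / 0.93 = 1393 mg

1390 mg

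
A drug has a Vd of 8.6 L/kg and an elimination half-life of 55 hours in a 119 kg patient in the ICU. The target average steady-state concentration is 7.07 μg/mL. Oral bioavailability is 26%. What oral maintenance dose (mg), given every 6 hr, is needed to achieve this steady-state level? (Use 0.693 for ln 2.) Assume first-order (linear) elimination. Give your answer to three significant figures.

Total Vd = 8.6 × 119 = 1023 L
k = 0.693/55 = 0.01260 h⁻¹, so CL = k·Vd = 0.01260 × 1023 = 12.89 L/h
D = CL × Css × τ / F = 12.89 × 7.07 × 6 / 0.26 = 2103 mg

2100 mg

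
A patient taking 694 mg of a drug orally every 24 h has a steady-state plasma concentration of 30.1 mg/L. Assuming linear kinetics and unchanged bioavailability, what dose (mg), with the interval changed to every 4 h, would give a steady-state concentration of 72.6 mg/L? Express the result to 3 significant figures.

279 mg

For first-order elimination, Css ∝ F·D/(CL·τ); F and CL are unchanged, so Css ∝ D/τ.
D₂ = D₁ × (Css,target / Css,current) × (τ₂/τ₁) = 694 × (72.6/30.1) × (4/24) = 279.0 mg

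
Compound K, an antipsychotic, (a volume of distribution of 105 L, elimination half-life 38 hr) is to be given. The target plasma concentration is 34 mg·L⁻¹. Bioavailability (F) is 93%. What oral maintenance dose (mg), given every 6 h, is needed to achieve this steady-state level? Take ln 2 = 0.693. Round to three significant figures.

420 mg

CL = ln 2 · Vd / t½ = 0.693 × 105.0 / 38 = 1.915 L/h
D = CL × Css × τ / F = 1.915 × 34 × 6 / 0.93 = 420.1 mg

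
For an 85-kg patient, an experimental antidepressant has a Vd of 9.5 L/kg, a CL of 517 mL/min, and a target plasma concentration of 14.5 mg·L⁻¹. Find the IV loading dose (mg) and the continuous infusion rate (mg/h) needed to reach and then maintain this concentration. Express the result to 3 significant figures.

Total Vd = 9.5 × 85 = 807.5 L
Loading: fill Vd to C_target → 807.5 L × 14.5 mg/L = 11710 mg
CL = 517 mL/min = 517 × 0.06 = 31.02 L/h
Infusion rate = 31.02 L/h × 14.5 mg/L = 449.8 mg/h

(a) 11700 mg; (b) 450 mg/h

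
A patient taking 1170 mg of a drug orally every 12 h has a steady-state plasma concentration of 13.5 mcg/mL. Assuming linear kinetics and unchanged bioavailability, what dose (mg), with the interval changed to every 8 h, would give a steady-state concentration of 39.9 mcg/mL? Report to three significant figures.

2310 mg

With linear kinetics, Css is proportional to dose rate (D/τ) at fixed clearance.
D₂ = D₁ × (Css,target / Css,current) × (τ₂/τ₁) = 1170 × (39.9/13.5) × (8/12) = 2305 mg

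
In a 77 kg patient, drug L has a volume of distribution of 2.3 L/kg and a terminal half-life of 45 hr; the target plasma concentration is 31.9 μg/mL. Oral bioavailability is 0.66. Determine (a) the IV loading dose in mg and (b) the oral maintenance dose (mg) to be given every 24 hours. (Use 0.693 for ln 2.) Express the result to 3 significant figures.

(a) 5650 mg; (b) 3160 mg

Vd = 2.3 L/kg × 77 kg = 177.1 L
LD = Vd × C = 177.1 × 31.9 = 5649 mg
CL = 0.693 × Vd / t½ = 0.693 × 177.1 / 45 = 2.727 L/h
D = CL × Css × τ / F = 2.727 × 31.9 × 24 / 0.66 = 3163 mg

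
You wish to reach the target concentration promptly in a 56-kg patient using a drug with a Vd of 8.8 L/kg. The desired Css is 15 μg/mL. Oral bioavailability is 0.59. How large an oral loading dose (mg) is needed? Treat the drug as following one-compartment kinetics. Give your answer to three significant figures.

12500 mg

Total Vd = 8.8 × 56 = 492.8 L
LD = Vd × C / F = 492.8 × 15.00 / 0.59 = 12530 mg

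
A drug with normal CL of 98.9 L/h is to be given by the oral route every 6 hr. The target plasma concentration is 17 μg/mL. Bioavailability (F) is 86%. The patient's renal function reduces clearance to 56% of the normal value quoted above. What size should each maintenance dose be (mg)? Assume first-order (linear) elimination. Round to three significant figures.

6570 mg

Patient clearance = 0.56 × 98.90 = 55.38 L/h
D = CL × Css × τ / F = 55.38 × 17 × 6 / 0.86 = 6568 mg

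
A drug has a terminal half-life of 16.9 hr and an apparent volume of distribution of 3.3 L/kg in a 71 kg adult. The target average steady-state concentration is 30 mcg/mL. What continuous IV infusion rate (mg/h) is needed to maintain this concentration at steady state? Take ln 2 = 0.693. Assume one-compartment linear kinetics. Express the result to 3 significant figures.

Vd(total) = 71 kg × 3.3 L/kg = 234.3 L
CL = ln 2 · Vd / t½ = 0.693 × 234.3 / 16.9 = 9.608 L/h
Infusion rate = CL × Css = 9.608 × 30 = 288.2 mg/h

288 mg/h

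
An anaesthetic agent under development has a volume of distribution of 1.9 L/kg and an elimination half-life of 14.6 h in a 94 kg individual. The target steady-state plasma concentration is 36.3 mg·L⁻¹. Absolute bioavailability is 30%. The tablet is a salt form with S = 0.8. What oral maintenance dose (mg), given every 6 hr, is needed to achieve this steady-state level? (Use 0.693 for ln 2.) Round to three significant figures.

Vd = 1.9 L/kg × 94 kg = 178.6 L
CL = 0.693 × Vd / t½ = 0.693 × 178.6 / 14.6 = 8.477 L/h
D = CL × Css × τ / F / S = 8.477 × 36.3 × 6 / 0.3 / 0.8 = 7693 mg

7690 mg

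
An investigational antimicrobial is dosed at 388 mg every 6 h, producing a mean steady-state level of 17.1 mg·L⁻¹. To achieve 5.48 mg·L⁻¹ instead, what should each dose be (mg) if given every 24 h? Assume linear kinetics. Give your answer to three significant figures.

497 mg

For first-order elimination, Css ∝ F·D/(CL·τ); F and CL are unchanged, so Css ∝ D/τ.
D₂ = D₁ × (Css,target / Css,current) × (τ₂/τ₁) = 388 × (5.48/17.1) × (24/6) = 497.4 mg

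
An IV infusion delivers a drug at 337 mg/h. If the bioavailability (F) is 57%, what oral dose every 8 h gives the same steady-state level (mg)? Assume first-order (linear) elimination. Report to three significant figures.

To maintain the same Css, the systemic dosing rate must be unchanged: F·D/τ = infusion rate.
D = rate × τ / F = 337 × 8 / 0.57 = 4730 mg

4730 mg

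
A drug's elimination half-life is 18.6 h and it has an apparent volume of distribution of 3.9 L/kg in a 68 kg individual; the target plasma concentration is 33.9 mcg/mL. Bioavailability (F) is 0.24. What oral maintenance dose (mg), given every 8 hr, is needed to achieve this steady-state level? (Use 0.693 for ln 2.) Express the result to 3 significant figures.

11200 mg

Total Vd = 3.9 × 68 = 265.2 L
CL = 0.693 × Vd / t½ = 0.693 × 265.2 / 18.6 = 9.881 L/h
D = CL × Css × τ / F = 9.881 × 33.9 × 8 / 0.24 = 11170 mg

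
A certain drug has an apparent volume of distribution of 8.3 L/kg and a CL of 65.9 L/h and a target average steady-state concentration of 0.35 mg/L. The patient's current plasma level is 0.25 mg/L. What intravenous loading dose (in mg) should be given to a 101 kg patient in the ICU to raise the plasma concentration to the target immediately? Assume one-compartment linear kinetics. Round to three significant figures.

Vd(total) = 101 kg × 8.3 L/kg = 838.3 L
Concentration deficit ΔC = 0.35 − 0.25 = 0.1000 mg/L
LD = Vd × ΔC = 838.3 × 0.1000 = 83.83 mg

83.8 mg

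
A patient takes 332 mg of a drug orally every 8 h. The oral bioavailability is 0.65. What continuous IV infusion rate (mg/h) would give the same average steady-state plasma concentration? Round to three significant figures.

27.0 mg/h

Equivalent systemic input: infusion rate = F·D/τ.
Rate = 0.65 × 332 / 8 = 26.98 mg/h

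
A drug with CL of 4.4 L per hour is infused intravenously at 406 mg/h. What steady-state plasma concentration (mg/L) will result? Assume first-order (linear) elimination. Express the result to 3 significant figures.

Css = rate / CL = 406 / 4.400 = 92.27 mg/L

92.3 mg/L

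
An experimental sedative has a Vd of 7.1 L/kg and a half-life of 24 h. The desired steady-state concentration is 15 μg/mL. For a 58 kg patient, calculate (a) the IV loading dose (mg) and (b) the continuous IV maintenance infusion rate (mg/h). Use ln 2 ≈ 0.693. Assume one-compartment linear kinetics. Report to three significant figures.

(a) 6180 mg; (b) 178 mg/h

Vd = 7.1 L/kg × 58 kg = 411.8 L
LD = Vd × C = 411.8 × 15 = 6177 mg
CL = 0.693 × Vd / t½ = 0.693 × 411.8 / 24 = 11.89 L/h
Infusion rate = CL × Css = 11.89 × 15 = 178.4 mg/h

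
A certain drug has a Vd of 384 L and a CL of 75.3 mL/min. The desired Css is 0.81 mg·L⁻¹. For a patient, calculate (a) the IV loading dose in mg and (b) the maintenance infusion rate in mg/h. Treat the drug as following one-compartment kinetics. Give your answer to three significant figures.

Loading: fill Vd to C_target → 384.0 L × 0.81 mg/L = 311.0 mg
Convert clearance: 75.3 mL/min × 60 min/h ÷ 1000 mL/L = 4.518 L/h
Infusion rate = 4.518 L/h × 0.81 mg/L = 3.660 mg/h

(a) 311 mg; (b) 3.66 mg/h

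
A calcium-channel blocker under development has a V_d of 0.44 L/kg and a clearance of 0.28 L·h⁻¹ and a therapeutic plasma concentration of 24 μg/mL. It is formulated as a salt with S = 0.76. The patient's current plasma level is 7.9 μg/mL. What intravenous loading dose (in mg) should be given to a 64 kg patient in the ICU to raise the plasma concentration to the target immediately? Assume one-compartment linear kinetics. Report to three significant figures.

597 mg

Total Vd = 0.44 × 64 = 28.16 L
Concentration deficit ΔC = 24 − 7.9 = 16.10 mg/L
LD = Vd × ΔC / S = 28.16 × 16.10 / 0.76 = 596.5 mg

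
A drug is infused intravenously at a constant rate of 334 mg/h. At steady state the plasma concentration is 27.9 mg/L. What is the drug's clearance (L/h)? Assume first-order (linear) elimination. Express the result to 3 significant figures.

At steady state, infusion rate = CL × Css, so CL = rate / Css.
CL = 334 / 27.9 = 11.97 L/h

12.0 L/h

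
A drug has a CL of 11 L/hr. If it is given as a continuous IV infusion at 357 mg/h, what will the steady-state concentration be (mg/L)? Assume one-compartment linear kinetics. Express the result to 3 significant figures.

Css = rate / CL = 357 / 11.00 = 32.45 mg/L

32.5 mg/L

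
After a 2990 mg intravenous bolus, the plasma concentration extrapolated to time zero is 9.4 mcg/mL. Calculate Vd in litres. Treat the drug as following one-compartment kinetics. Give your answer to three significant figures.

Immediately after an IV bolus, C₀ = Dose / Vd, so Vd = Dose / C₀.
Vd = 2990 / 9.4 = 318.1 L

318 L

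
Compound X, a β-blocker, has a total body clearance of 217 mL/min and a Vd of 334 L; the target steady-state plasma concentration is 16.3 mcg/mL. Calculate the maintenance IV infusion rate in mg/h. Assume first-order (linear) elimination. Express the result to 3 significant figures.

212 mg/h

Convert clearance: 217 mL/min × 60 min/h ÷ 1000 mL/L = 13.02 L/h
Infusion rate = CL · Css = 13.02 L/h × 16.3 mg/L = 212.2 mg/h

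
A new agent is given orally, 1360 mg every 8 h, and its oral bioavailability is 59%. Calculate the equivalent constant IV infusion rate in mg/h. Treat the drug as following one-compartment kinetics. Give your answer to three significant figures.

100 mg/h

Equivalent systemic input: infusion rate = F·D/τ.
Rate = 0.59 × 1360 / 8 = 100.3 mg/h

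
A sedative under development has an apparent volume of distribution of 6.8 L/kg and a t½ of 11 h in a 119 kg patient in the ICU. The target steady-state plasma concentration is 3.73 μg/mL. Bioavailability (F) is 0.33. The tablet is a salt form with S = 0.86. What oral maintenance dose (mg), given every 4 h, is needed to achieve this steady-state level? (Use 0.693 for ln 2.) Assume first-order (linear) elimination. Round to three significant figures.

Total Vd = 6.8 × 119 = 809.2 L
CL = ln 2 · Vd / t½ = 0.693 × 809.2 / 11 = 50.98 L/h
D = CL × Css × τ / F / S = 50.98 × 3.73 × 4 / 0.33 / 0.86 = 2680 mg

2680 mg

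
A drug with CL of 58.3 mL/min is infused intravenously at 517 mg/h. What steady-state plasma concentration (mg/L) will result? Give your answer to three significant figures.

148 mg/L

CL = 58.3 mL/min × 60/1000 = 3.498 L/h
Css = rate / CL = 517 / 3.498 = 147.8 mg/L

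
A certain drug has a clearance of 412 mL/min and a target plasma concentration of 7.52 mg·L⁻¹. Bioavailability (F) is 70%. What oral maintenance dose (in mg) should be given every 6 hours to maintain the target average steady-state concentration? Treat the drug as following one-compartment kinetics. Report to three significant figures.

1590 mg

CL = 412 mL/min = 412 × 0.06 = 24.72 L/h
D = CL × Css × τ / F = 24.72 × 7.52 × 6 / 0.7 = 1593 mg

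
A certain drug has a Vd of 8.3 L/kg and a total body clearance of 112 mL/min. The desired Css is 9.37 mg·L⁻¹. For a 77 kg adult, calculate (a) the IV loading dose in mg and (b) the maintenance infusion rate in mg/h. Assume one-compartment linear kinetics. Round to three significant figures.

(a) 5990 mg; (b) 63.0 mg/h

Vd(total) = 77 kg × 8.3 L/kg = 639.1 L
LD = Vd · C_target = 639.1 × 9.37 = 5988 mg
CL = 112 mL/min = 112 × 0.06 = 6.720 L/h
Maintenance infusion rate = CL × Css = 6.720 × 9.37 = 62.97 mg/h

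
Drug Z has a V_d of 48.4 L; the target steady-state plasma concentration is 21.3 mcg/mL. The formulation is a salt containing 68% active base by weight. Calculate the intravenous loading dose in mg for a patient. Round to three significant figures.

1520 mg

The loading dose fills Vd to the target concentration.
LD = Vd × C / S = 48.40 × 21.30 / 0.68 = 1516 mg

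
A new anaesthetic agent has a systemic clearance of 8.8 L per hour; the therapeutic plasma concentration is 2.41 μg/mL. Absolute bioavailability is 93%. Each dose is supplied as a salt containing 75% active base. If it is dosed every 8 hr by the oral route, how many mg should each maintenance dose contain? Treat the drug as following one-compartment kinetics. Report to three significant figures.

243 mg

At steady state, dose per interval replaces the amount cleared in that interval: F·S·D/τ = CL·Css.
D = CL × Css × τ / F / S = 8.800 × 2.41 × 8 / 0.93 / 0.75 = 243.2 mg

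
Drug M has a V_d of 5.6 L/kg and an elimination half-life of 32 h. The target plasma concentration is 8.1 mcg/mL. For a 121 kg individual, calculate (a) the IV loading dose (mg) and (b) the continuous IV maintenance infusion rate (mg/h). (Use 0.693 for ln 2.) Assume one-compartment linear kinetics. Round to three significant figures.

Vd = 5.6 L/kg × 121 kg = 677.6 L
LD = Vd × C = 677.6 × 8.1 = 5489 mg
CL = 0.693 × Vd / t½ = 0.693 × 677.6 / 32 = 14.67 L/h
Infusion rate = CL × Css = 14.67 × 8.1 = 118.8 mg/h

(a) 5490 mg; (b) 119 mg/h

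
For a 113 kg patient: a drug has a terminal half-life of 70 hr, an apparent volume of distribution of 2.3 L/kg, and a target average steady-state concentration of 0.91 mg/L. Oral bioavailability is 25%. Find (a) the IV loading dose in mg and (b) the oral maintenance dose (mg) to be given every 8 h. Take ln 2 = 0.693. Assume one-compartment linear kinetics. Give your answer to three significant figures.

Vd(total) = 113 kg × 2.3 L/kg = 259.9 L
LD = Vd × C = 259.9 × 0.91 = 236.5 mg
CL = 0.693 × Vd / t½ = 0.693 × 259.9 / 70 = 2.573 L/h
D = CL × Css × τ / F = 2.573 × 0.91 × 8 / 0.25 = 74.93 mg

(a) 237 mg; (b) 74.9 mg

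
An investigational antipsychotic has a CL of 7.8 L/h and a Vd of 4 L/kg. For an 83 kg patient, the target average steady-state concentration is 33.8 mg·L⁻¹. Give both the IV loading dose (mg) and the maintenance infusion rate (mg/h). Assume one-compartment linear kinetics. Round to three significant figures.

(a) 11200 mg; (b) 264 mg/h

Vd(total) = 83 kg × 4 L/kg = 332.0 L
Loading: fill Vd to C_target → 332.0 L × 33.8 mg/L = 11220 mg
Maintenance infusion rate = CL × Css = 7.800 × 33.8 = 263.6 mg/h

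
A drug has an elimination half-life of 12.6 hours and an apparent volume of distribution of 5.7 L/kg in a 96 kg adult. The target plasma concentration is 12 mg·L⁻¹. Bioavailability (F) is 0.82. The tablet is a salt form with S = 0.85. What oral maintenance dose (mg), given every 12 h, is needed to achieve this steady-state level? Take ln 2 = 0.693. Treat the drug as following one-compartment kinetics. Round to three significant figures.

6220 mg

Total Vd = 5.7 × 96 = 547.2 L
CL = ln 2 · Vd / t½ = 0.693 × 547.2 / 12.6 = 30.10 L/h
D = CL × Css × τ / F / S = 30.10 × 12 × 12 / 0.82 / 0.85 = 6219 mg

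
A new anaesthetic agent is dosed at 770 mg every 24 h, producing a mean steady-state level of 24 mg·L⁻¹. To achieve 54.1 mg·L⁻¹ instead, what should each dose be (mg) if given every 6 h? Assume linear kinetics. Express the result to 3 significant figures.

With linear kinetics, Css is proportional to dose rate (D/τ) at fixed clearance.
D₂ = D₁ × (Css,target / Css,current) × (τ₂/τ₁) = 770 × (54.1/24) × (6/24) = 433.9 mg

434 mg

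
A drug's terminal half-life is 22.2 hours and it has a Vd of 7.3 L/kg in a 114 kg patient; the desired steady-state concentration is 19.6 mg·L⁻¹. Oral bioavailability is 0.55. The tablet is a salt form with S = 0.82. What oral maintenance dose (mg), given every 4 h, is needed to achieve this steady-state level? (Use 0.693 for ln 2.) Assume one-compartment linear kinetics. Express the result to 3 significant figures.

Vd = 7.3 L/kg × 114 kg = 832.2 L
CL = ln 2 · Vd / t½ = 0.693 × 832.2 / 22.2 = 25.98 L/h
D = CL × Css × τ / F / S = 25.98 × 19.6 × 4 / 0.55 / 0.82 = 4516 mg

4520 mg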